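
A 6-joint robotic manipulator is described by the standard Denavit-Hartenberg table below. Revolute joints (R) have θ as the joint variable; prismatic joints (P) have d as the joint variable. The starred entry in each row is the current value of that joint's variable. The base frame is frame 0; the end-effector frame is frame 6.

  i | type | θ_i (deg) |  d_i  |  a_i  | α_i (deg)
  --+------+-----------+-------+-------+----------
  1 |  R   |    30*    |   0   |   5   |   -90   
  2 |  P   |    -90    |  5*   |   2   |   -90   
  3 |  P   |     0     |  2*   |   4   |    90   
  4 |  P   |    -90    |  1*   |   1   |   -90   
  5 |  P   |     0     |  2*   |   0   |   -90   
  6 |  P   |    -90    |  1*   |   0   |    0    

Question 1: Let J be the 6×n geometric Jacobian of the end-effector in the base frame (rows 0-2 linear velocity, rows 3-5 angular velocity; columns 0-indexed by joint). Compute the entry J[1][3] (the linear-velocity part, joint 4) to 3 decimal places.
0.866

prismatic axis z_3 = (-0.5000,0.8660,0.0000)
J_v[:, 3] = z_3; J_ω[:, 3] = (0,0,0)
entry J[1][3] = 0.8660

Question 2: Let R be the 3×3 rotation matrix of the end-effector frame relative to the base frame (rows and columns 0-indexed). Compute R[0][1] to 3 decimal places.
-0.866

End-effector y-axis (col 1 of R) = (-0.8660,-0.5000,0.0000)
R[0][1] = -0.8660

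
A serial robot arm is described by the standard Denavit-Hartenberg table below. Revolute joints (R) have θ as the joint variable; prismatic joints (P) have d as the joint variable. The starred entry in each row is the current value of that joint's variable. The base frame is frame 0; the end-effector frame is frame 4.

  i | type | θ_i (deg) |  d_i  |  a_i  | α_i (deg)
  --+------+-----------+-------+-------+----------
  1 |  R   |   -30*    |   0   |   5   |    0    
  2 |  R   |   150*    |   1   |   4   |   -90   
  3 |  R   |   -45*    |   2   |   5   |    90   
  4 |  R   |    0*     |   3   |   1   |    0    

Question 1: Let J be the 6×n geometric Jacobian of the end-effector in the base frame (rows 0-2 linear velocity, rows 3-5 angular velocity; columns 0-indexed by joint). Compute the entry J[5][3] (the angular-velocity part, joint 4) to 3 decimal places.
0.707

axis z_3 = (0.3536,-0.6124,0.7071); lever o_n−o_3 = (0.7071,-1.2247,2.8284)
cross product → J_v[:, 3] = (-0.8660,-0.5000,-0.0000)
J_ω[:, 3] = z_3
entry J[5][3] = 0.7071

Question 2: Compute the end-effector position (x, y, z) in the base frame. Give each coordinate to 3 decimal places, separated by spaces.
-0.463 1.801 7.364

after link 1: o_1 = (4.3301, -2.5000, 0.0000)
after link 2: o_2 = (2.3301, 0.9641, 1.0000)
after link 3: o_3 = (-1.1697, 3.0260, 4.5355)
after link 4: o_4 = (-0.4626, 1.8012, 7.3640)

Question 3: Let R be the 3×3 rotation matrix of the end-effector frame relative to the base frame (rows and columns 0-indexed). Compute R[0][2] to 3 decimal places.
0.354

End-effector z-axis (col 2 of R) = (0.3536,-0.6124,0.7071)
R[0][2] = 0.3536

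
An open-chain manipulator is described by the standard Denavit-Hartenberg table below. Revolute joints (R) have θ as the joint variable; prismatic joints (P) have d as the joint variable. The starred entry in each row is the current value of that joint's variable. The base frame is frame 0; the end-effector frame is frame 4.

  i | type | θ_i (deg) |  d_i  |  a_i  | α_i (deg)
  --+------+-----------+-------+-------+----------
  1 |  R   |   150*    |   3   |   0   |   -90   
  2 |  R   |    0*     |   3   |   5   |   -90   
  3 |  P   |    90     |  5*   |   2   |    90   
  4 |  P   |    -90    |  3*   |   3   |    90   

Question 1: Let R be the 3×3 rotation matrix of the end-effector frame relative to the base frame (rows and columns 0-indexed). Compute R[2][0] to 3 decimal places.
1.000

End-effector x-axis (col 0 of R) = (0.0000,0.0000,1.0000)
R[2][0] = 1.0000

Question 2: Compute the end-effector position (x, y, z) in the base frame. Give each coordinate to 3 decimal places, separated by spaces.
after link 1: o_1 = (0.0000, 0.0000, 3.0000)
after link 2: o_2 = (-5.8301, -0.0981, 3.0000)
after link 3: o_3 = (-4.8301, 1.6340, -2.0000)
after link 4: o_4 = (-7.4282, 3.1340, 1.0000)

-7.428 3.134 1.000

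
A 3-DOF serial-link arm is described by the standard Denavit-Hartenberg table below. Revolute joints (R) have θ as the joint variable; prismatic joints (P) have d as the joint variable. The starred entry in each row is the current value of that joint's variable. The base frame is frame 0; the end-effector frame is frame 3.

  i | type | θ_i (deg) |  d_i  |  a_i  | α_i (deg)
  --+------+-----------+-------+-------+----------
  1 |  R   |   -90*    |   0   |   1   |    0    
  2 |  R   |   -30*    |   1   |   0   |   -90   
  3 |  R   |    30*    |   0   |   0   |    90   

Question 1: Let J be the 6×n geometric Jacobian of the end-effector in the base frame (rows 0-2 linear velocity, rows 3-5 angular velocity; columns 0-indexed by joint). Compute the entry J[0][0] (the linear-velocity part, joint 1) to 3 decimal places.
axis z_0 = ẑ; lever o_n−o_0 = (0.0000,-1.0000,1.0000)
cross product → J_v[:, 0] = (1.0000,0.0000,-0.0000)
J_ω[:, 0] = z_0
entry J[0][0] = 1.0000

1.000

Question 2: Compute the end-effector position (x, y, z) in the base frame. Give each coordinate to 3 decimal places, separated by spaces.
0.000 -1.000 1.000

after link 1: o_1 = (0.0000, -1.0000, 0.0000)
after link 2: o_2 = (0.0000, -1.0000, 1.0000)
after link 3: o_3 = (0.0000, -1.0000, 1.0000)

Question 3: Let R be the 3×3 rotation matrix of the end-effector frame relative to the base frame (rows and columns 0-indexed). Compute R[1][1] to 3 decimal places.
End-effector y-axis (col 1 of R) = (0.8660,-0.5000,0.0000)
R[1][1] = -0.5000

-0.500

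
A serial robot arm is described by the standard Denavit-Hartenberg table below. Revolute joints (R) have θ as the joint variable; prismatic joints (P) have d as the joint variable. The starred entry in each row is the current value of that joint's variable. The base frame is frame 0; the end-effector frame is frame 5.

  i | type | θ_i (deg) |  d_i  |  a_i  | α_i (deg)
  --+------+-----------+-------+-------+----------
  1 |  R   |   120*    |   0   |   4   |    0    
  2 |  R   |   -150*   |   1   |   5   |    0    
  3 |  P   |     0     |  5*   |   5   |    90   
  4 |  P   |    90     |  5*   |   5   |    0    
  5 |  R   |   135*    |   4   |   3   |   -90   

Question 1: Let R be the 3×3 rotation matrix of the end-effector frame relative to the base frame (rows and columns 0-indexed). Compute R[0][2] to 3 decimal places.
End-effector z-axis (col 2 of R) = (0.6124,-0.3536,-0.7071)
R[0][2] = 0.6124

0.612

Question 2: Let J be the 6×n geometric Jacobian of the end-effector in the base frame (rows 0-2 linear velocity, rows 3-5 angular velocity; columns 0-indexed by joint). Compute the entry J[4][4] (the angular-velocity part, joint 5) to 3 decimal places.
-0.866

axis z_4 = (-0.5000,-0.8660,0.0000); lever o_n−o_4 = (-3.8371,-2.4034,-2.1213)
cross product → J_v[:, 4] = (1.8371,-1.0607,-2.1213)
J_ω[:, 4] = z_4
entry J[4][4] = -0.8660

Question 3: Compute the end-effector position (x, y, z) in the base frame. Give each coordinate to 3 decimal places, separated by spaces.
0.323 -8.269 8.879

after link 1: o_1 = (-2.0000, 3.4641, 0.0000)
after link 2: o_2 = (2.3301, 0.9641, 1.0000)
after link 3: o_3 = (6.6603, -1.5359, 6.0000)
after link 4: o_4 = (4.1603, -5.8660, 11.0000)
after link 5: o_5 = (0.3231, -8.2695, 8.8787)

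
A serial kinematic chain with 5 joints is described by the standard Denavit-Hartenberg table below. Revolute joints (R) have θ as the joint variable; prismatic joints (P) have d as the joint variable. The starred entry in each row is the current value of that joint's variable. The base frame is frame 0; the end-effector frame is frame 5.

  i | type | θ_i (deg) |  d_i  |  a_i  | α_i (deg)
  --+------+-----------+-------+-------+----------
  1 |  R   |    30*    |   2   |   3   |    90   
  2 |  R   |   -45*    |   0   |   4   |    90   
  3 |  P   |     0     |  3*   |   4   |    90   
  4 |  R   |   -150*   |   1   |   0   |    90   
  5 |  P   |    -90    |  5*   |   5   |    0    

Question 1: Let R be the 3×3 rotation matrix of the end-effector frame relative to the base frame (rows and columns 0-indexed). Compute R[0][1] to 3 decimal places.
End-effector y-axis (col 1 of R) = (-0.2241,-0.1294,0.9659)
R[0][1] = -0.2241

-0.224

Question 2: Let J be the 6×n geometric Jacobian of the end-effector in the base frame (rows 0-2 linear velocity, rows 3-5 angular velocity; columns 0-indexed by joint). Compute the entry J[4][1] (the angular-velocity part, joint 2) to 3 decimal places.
axis z_1 = (0.5000,-0.8660,0.0000); lever o_n−o_1 = (0.8793,-4.1111,-9.0723)
cross product → J_v[:, 1] = (7.8568,4.5361,-1.2941)
J_ω[:, 1] = z_1
entry J[4][1] = -0.8660

-0.866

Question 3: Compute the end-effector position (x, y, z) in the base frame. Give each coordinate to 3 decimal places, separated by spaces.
3.477 -2.611 -7.072

after link 1: o_1 = (2.5981, 1.5000, 2.0000)
after link 2: o_2 = (5.0476, 2.9142, -0.8284)
after link 3: o_3 = (5.6599, 3.2678, -5.7782)
after link 4: o_4 = (5.1599, 4.1338, -5.7782)
after link 5: o_5 = (3.4774, -2.6111, -7.0723)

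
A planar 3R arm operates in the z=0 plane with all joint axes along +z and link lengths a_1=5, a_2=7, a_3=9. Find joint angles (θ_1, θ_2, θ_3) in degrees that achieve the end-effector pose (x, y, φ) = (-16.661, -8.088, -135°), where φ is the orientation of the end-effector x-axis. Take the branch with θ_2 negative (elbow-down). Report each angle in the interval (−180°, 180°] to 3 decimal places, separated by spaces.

-134.999 -59.999 59.998

wrist centre = target − a_3·(cos φ, sin φ) = (-10.2970, -1.7240)
cos θ_2 = (109.0013−5²−7²)/(2·5·7) = 0.5000; θ_2 = -59.9988° (elbow-down)
β = atan2(-1.7240,-10.2970) = -170.4951°; ψ = atan2(-6.0621,8.5001) = -35.4956°
θ_1 = β − ψ = -134.9995°
θ_3 = φ − θ_1 − θ_2 = 59.9982° (wrapped to (-180°,180°])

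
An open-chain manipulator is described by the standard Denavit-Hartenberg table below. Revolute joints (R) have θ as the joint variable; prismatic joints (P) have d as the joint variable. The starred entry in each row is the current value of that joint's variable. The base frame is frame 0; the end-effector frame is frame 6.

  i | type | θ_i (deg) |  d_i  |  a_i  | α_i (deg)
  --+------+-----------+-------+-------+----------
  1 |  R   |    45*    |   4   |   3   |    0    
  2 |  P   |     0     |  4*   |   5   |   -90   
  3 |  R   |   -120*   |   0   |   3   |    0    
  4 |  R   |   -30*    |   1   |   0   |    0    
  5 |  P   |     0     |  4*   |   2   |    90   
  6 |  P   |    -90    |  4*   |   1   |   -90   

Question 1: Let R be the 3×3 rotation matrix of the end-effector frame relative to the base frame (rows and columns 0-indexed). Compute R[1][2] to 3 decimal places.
End-effector z-axis (col 2 of R) = (-0.6124,-0.6124,0.5000)
R[1][2] = -0.6124

-0.612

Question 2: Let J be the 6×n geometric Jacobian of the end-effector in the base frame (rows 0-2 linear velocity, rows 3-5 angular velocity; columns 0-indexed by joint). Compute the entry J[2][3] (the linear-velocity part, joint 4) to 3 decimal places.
axis z_3 = (-0.7071,0.7071,0.0000); lever o_n−o_3 = (-5.4674,0.1895,-2.4641)
cross product → J_v[:, 3] = (-1.7424,-1.7424,3.7321)
J_ω[:, 3] = z_3
entry J[2][3] = 3.7321

3.732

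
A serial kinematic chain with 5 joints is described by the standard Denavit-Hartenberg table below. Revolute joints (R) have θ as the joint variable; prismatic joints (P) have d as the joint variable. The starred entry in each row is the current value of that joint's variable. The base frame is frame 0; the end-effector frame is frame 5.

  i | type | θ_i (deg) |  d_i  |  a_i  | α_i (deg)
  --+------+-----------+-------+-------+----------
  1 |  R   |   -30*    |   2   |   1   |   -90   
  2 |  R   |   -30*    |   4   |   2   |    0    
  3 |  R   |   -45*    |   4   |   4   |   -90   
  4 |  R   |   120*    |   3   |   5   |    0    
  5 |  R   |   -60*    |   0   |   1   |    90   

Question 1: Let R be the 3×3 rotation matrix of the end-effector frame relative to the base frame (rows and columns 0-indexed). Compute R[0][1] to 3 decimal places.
0.837

End-effector y-axis (col 1 of R) = (0.8365,-0.4830,-0.2588)
R[0][1] = 0.8365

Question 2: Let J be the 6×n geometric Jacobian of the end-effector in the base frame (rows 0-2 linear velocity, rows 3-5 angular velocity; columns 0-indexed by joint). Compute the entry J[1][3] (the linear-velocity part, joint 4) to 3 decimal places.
axis z_3 = (0.8365,-0.4830,-0.2588); lever o_n−o_3 = (-0.5368,-5.6901,-2.7083)
cross product → J_v[:, 3] = (-0.1647,2.4045,-5.0191)
J_ω[:, 3] = z_3
entry J[1][3] = 2.4045

2.404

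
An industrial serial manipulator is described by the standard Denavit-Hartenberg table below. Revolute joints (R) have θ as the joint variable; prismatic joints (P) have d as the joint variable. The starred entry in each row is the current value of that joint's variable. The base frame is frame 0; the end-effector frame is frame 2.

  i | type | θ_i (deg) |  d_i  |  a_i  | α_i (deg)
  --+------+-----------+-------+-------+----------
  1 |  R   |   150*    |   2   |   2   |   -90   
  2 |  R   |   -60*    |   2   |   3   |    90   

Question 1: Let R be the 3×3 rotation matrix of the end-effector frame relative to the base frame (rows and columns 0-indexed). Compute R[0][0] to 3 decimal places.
End-effector x-axis (col 0 of R) = (-0.4330,0.2500,0.8660)
R[0][0] = -0.4330

-0.433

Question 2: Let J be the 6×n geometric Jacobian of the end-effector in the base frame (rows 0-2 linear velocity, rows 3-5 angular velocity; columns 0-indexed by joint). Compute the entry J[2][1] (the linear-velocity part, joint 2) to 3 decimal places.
-1.500

axis z_1 = (-0.5000,-0.8660,0.0000); lever o_n−o_1 = (-2.2990,-0.9821,2.5981)
cross product → J_v[:, 1] = (-2.2500,1.2990,-1.5000)
J_ω[:, 1] = z_1
entry J[2][1] = -1.5000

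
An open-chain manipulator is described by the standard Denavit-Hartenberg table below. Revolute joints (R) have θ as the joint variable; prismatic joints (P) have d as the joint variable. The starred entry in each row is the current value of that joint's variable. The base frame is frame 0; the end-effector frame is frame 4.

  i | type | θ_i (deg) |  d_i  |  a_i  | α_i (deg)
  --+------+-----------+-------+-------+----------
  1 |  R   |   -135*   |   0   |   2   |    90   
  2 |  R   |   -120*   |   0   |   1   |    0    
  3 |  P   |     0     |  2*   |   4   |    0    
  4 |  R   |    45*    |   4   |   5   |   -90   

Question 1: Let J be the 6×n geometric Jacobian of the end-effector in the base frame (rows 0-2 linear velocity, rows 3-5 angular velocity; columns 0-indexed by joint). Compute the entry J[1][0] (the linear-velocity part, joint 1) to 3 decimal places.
-4.804

axis z_0 = ẑ; lever o_n−o_0 = (-4.8042,3.6811,-9.1598)
cross product → J_v[:, 0] = (-3.6811,-4.8042,0.0000)
J_ω[:, 0] = z_0
entry J[1][0] = -4.8042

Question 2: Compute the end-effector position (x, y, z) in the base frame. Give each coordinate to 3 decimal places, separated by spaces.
after link 1: o_1 = (-1.4142, -1.4142, 0.0000)
after link 2: o_2 = (-1.0607, -1.0607, -0.8660)
after link 3: o_3 = (-1.0607, 1.7678, -4.3301)
after link 4: o_4 = (-4.8042, 3.6811, -9.1598)

-4.804 3.681 -9.160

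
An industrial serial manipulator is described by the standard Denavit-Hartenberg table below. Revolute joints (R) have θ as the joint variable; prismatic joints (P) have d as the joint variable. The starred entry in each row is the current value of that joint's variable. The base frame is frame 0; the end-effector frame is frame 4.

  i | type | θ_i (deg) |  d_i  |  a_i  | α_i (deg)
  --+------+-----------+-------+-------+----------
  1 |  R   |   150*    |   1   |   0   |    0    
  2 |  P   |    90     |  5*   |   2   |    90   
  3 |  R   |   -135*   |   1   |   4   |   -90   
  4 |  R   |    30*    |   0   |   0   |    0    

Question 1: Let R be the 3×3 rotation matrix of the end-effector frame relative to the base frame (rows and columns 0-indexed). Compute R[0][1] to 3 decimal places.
0.573

End-effector y-axis (col 1 of R) = (0.5732,-0.7392,0.3536)
R[0][1] = 0.5732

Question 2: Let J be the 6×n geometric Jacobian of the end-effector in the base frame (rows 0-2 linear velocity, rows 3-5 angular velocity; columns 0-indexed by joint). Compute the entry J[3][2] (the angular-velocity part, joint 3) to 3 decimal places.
-0.866

axis z_2 = (-0.8660,0.5000,0.0000); lever o_n−o_2 = (0.5482,2.9495,-2.8284)
cross product → J_v[:, 2] = (-1.4142,-2.4495,-2.8284)
J_ω[:, 2] = z_2
entry J[3][2] = -0.8660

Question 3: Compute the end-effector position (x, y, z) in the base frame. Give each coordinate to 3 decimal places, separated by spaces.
-0.452 1.217 3.172

after link 1: o_1 = (0.0000, 0.0000, 1.0000)
after link 2: o_2 = (-1.0000, -1.7321, 6.0000)
after link 3: o_3 = (-0.4518, 1.2174, 3.1716)
after link 4: o_4 = (-0.4518, 1.2174, 3.1716)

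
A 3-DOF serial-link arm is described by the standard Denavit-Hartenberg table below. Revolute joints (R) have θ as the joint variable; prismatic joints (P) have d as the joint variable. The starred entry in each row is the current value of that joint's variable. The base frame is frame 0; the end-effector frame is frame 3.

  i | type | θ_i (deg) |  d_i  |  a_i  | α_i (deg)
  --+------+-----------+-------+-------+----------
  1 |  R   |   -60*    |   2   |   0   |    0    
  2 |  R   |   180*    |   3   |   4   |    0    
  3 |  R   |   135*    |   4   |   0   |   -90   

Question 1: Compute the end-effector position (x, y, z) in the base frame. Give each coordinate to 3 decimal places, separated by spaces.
after link 1: o_1 = (0.0000, 0.0000, 2.0000)
after link 2: o_2 = (-2.0000, 3.4641, 5.0000)
after link 3: o_3 = (-2.0000, 3.4641, 9.0000)

-2.000 3.464 9.000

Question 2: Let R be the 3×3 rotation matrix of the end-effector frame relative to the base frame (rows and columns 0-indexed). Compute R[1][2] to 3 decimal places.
-0.259

End-effector z-axis (col 2 of R) = (0.9659,-0.2588,0.0000)
R[1][2] = -0.2588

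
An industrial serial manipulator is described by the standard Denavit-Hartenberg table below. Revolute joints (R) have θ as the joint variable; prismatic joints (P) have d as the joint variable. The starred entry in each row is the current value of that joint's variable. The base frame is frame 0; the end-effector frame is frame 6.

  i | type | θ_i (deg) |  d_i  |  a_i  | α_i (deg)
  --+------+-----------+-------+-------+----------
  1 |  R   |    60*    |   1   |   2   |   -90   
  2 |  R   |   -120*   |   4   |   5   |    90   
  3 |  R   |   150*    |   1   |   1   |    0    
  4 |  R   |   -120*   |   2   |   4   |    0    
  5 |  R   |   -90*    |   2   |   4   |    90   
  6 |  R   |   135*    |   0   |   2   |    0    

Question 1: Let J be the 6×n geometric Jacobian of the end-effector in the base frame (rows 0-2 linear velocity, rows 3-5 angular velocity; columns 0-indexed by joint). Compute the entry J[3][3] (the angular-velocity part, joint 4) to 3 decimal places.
-0.433

axis z_3 = (-0.4330,-0.7500,-0.5000); lever o_n−o_3 = (-3.3264,-6.2402,1.4126)
cross product → J_v[:, 3] = (-4.1795,2.2749,0.2073)
J_ω[:, 3] = z_3
entry J[3][3] = -0.4330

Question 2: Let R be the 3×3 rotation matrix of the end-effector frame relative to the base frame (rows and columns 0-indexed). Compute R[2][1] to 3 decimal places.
0.047

End-effector y-axis (col 1 of R) = (-0.1358,0.9896,0.0474)
R[2][1] = 0.0474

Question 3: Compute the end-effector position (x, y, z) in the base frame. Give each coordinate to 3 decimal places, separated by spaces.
-7.690 -4.798 5.493

after link 1: o_1 = (1.0000, 1.7321, 1.0000)
after link 2: o_2 = (-3.7141, 1.5670, 5.3301)
after link 3: o_3 = (-4.3636, 1.4420, 4.0801)
after link 4: o_4 = (-7.8277, -0.5580, 6.0801)
after link 5: o_5 = (-6.1937, -4.6561, 6.8122)
after link 6: o_6 = (-7.6900, -4.7982, 5.4927)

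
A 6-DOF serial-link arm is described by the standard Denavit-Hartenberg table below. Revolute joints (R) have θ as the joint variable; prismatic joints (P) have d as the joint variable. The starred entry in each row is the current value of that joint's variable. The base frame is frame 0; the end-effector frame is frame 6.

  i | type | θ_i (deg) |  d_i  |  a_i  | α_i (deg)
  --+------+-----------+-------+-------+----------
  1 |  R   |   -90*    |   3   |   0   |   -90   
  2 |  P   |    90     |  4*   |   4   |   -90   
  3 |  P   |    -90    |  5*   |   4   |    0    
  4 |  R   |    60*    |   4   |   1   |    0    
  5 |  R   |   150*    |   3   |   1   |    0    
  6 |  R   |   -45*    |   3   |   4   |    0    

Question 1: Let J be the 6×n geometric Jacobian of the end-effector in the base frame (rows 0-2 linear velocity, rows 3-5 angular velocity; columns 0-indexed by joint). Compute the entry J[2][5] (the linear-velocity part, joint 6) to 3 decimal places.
axis z_5 = (0.0000,1.0000,-0.0000); lever o_n−o_5 = (-3.8637,3.0000,-1.0353)
cross product → J_v[:, 5] = (-1.0353,0.0000,3.8637)
J_ω[:, 5] = z_5
entry J[2][5] = 3.8637

3.864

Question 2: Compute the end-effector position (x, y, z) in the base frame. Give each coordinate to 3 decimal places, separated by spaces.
3.770 15.000 -2.401

after link 1: o_1 = (0.0000, 0.0000, 3.0000)
after link 2: o_2 = (4.0000, 0.0000, -1.0000)
after link 3: o_3 = (8.0000, 5.0000, -1.0000)
after link 4: o_4 = (8.5000, 9.0000, -1.8660)
after link 5: o_5 = (7.6340, 12.0000, -1.3660)
after link 6: o_6 = (3.7703, 15.0000, -2.4013)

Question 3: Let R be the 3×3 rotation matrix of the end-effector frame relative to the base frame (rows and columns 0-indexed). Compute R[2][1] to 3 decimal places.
0.966

End-effector y-axis (col 1 of R) = (-0.2588,0.0000,0.9659)
R[2][1] = 0.9659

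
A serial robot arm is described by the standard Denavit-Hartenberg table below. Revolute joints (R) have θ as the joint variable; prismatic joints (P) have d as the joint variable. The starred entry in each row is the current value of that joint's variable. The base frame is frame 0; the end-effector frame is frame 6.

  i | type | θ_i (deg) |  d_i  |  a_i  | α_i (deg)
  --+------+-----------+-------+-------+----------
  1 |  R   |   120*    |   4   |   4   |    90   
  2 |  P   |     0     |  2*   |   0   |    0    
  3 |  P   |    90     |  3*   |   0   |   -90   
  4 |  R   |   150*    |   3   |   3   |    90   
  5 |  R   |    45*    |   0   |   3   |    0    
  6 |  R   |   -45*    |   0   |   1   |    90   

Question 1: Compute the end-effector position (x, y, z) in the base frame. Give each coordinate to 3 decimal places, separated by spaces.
2.240 -0.001 -1.301

after link 1: o_1 = (-2.0000, 3.4641, 4.0000)
after link 2: o_2 = (-0.2679, 4.4641, 4.0000)
after link 3: o_3 = (2.3301, 5.9641, 4.0000)
after link 4: o_4 = (2.5311, 2.6160, 1.4019)
after link 5: o_5 = (2.6732, 0.2486, -0.4352)
after link 6: o_6 = (2.2402, -0.0014, -1.3012)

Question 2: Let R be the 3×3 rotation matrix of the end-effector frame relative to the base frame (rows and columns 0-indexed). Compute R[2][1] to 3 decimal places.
0.500

End-effector y-axis (col 1 of R) = (-0.7500,-0.4330,0.5000)
R[2][1] = 0.5000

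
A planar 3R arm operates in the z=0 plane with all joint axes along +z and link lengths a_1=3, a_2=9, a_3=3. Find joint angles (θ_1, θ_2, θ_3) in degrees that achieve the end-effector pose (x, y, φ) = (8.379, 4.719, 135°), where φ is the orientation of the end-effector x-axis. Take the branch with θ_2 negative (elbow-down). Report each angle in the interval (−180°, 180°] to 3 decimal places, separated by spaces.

wrist centre = target − a_3·(cos φ, sin φ) = (10.5003, 2.5977)
cos θ_2 = (117.0047−3²−9²)/(2·3·9) = 0.5001; θ_2 = -59.9943° (elbow-down)
β = atan2(2.5977,10.5003) = 13.8954°; ψ = atan2(-7.7938,7.5008) = -46.0975°
θ_1 = β − ψ = 59.9929°
θ_3 = φ − θ_1 − θ_2 = 135.0013° (wrapped to (-180°,180°])

59.993 -59.994 135.001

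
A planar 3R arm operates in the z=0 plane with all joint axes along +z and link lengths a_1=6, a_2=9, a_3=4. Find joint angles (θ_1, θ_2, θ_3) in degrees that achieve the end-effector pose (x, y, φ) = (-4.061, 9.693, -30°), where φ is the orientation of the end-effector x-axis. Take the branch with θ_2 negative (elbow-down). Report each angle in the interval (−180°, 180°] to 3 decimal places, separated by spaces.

wrist centre = target − a_3·(cos φ, sin φ) = (-7.5251, 11.6930)
cos θ_2 = (193.3534−6²−9²)/(2·6·9) = 0.7070; θ_2 = -45.0106° (elbow-down)
β = atan2(11.6930,-7.5251) = 122.7636°; ψ = atan2(-6.3651,12.3628) = -27.2423°
θ_1 = β − ψ = 150.0058°
θ_3 = φ − θ_1 − θ_2 = -134.9952° (wrapped to (-180°,180°])

150.006 -45.011 -134.995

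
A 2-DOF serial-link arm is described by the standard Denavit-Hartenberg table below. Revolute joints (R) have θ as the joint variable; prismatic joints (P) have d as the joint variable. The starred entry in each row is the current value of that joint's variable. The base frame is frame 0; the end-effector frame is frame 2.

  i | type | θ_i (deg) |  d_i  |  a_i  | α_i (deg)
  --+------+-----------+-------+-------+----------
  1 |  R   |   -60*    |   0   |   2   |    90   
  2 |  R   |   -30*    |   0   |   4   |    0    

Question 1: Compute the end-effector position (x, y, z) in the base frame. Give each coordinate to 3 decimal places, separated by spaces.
2.732 -4.732 -2.000

after link 1: o_1 = (1.0000, -1.7321, 0.0000)
after link 2: o_2 = (2.7321, -4.7321, -2.0000)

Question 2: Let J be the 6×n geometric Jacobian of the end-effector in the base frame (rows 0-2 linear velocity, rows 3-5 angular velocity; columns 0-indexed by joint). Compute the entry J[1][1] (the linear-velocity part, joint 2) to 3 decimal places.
-1.732

axis z_1 = (-0.8660,-0.5000,0.0000); lever o_n−o_1 = (1.7321,-3.0000,-2.0000)
cross product → J_v[:, 1] = (1.0000,-1.7321,3.4641)
J_ω[:, 1] = z_1
entry J[1][1] = -1.7321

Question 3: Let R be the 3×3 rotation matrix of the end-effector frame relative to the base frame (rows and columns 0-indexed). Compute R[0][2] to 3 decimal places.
End-effector z-axis (col 2 of R) = (-0.8660,-0.5000,0.0000)
R[0][2] = -0.8660

-0.866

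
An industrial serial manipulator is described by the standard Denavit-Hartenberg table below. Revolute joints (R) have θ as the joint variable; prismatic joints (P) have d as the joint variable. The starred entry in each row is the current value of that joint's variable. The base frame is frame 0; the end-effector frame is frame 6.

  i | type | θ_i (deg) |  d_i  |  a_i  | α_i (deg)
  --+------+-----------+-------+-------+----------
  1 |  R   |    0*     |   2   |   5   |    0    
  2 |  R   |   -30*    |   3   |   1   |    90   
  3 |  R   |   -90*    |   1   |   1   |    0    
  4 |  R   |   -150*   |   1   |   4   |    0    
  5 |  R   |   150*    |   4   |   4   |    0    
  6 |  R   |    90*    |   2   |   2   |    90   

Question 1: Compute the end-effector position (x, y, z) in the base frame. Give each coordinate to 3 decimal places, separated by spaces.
after link 1: o_1 = (5.0000, 0.0000, 2.0000)
after link 2: o_2 = (5.8660, -0.5000, 5.0000)
after link 3: o_3 = (5.3660, -1.3660, 4.0000)
after link 4: o_4 = (3.1340, -1.2321, 7.4641)
after link 5: o_5 = (1.1340, -4.6962, 3.4641)
after link 6: o_6 = (1.8660, -7.4282, 3.4641)

1.866 -7.428 3.464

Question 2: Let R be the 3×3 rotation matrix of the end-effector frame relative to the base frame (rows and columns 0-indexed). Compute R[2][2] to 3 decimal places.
-1.000

End-effector z-axis (col 2 of R) = (-0.0000,-0.0000,-1.0000)
R[2][2] = -1.0000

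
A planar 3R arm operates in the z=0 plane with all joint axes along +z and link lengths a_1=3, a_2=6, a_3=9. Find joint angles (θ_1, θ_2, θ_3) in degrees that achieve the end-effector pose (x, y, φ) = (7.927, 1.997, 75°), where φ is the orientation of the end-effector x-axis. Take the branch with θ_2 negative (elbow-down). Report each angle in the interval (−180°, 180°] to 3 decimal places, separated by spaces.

-29.997 -30.008 135.006

wrist centre = target − a_3·(cos φ, sin φ) = (5.5976, -6.6963)
cos θ_2 = (76.1743−3²−6²)/(2·3·6) = 0.8660; θ_2 = -30.0083° (elbow-down)
β = atan2(-6.6963,5.5976) = -50.1069°; ψ = atan2(-3.0008,8.1957) = -20.1095°
θ_1 = β − ψ = -29.9974°
θ_3 = φ − θ_1 − θ_2 = 135.0057° (wrapped to (-180°,180°])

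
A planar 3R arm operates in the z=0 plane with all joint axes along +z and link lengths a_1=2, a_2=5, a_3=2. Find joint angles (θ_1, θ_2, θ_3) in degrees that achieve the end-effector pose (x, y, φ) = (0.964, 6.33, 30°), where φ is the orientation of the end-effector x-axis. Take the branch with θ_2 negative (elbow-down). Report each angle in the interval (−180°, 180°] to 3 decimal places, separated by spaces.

wrist centre = target − a_3·(cos φ, sin φ) = (-0.7681, 5.3300)
cos θ_2 = (28.9988−2²−5²)/(2·2·5) = -0.0001; θ_2 = -90.0034° (elbow-down)
β = atan2(5.3300,-0.7681) = 98.1999°; ψ = atan2(-5.0000,1.9997) = -68.2015°
θ_1 = β − ψ = 166.4014°
θ_3 = φ − θ_1 − θ_2 = -46.3980° (wrapped to (-180°,180°])

166.401 -90.003 -46.398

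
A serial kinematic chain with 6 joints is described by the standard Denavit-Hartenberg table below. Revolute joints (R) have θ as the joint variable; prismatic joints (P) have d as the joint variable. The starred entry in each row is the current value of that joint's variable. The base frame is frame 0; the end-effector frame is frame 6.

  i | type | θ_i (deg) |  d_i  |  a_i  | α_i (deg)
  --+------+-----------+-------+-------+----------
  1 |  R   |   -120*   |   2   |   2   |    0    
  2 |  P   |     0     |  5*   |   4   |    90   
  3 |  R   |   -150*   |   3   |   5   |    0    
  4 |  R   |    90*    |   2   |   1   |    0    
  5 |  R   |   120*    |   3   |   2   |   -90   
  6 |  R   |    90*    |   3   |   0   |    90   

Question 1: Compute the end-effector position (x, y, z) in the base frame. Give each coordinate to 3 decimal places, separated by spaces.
-7.214 3.505 6.866

after link 1: o_1 = (-1.0000, -1.7321, 2.0000)
after link 2: o_2 = (-3.0000, -5.1962, 7.0000)
after link 3: o_3 = (-3.4330, 0.0538, 4.5000)
after link 4: o_4 = (-5.4151, 0.6208, 3.6340)
after link 5: o_5 = (-8.5131, 1.2548, 5.3660)
after link 6: o_6 = (-7.2141, 3.5048, 6.8660)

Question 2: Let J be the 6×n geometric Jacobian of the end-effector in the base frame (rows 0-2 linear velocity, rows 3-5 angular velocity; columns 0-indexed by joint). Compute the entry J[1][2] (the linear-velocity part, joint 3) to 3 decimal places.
axis z_2 = (-0.8660,0.5000,0.0000); lever o_n−o_2 = (-4.2141,8.7010,-0.1340)
cross product → J_v[:, 2] = (-0.0670,-0.1160,-5.4282)
J_ω[:, 2] = z_2
entry J[1][2] = -0.1160

-0.116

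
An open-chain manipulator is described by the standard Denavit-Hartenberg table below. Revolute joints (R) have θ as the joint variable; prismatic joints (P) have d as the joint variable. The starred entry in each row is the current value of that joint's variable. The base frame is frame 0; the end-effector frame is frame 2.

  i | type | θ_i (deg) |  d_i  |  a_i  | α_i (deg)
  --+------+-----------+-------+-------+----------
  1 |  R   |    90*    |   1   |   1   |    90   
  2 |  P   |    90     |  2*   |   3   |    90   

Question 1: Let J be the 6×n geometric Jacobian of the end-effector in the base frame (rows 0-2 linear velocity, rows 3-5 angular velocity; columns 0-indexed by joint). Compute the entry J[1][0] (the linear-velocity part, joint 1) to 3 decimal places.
2.000

axis z_0 = ẑ; lever o_n−o_0 = (2.0000,1.0000,4.0000)
cross product → J_v[:, 0] = (-1.0000,2.0000,0.0000)
J_ω[:, 0] = z_0
entry J[1][0] = 2.0000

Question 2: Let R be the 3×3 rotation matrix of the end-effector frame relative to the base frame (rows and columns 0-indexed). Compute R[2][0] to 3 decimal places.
End-effector x-axis (col 0 of R) = (-0.0000,0.0000,1.0000)
R[2][0] = 1.0000

1.000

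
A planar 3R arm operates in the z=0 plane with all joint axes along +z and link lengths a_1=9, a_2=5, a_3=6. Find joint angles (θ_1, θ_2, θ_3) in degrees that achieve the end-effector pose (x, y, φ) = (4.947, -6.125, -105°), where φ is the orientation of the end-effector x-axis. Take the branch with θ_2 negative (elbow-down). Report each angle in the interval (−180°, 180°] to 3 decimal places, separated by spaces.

30.001 -135.003 0.002

wrist centre = target − a_3·(cos φ, sin φ) = (6.4999, -0.3294)
cos θ_2 = (42.3574−9²−5²)/(2·9·5) = -0.7071; θ_2 = -135.0027° (elbow-down)
β = atan2(-0.3294,6.4999) = -2.9015°; ψ = atan2(-3.5354,5.4643) = -32.9026°
θ_1 = β − ψ = 30.0011°
θ_3 = φ − θ_1 − θ_2 = 0.0016° (wrapped to (-180°,180°])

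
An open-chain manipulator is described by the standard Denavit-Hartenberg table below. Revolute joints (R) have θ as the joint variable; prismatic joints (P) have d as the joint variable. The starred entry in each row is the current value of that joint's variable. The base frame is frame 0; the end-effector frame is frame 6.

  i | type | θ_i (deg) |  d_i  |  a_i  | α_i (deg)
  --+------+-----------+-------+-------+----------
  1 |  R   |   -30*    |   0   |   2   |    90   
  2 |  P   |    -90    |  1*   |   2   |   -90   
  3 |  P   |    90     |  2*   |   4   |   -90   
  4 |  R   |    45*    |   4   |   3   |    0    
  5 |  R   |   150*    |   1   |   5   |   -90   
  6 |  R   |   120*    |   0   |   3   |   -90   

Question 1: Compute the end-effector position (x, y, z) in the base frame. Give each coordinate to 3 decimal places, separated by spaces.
3.282 0.115 0.402

after link 1: o_1 = (1.7321, -1.0000, 0.0000)
after link 2: o_2 = (1.2321, -1.8660, -2.0000)
after link 3: o_3 = (4.9641, 0.5981, -2.0000)
after link 4: o_4 = (4.1876, 3.4959, 2.0000)
after link 5: o_5 = (2.8935, -1.3338, 3.0000)
after link 6: o_6 = (3.2818, 0.1151, 0.4019)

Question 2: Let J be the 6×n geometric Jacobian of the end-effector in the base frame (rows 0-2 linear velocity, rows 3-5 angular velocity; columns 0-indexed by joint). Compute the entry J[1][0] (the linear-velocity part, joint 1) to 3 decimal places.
axis z_0 = ẑ; lever o_n−o_0 = (3.2818,0.1151,0.4019)
cross product → J_v[:, 0] = (-0.1151,3.2818,0.0000)
J_ω[:, 0] = z_0
entry J[1][0] = 3.2818

3.282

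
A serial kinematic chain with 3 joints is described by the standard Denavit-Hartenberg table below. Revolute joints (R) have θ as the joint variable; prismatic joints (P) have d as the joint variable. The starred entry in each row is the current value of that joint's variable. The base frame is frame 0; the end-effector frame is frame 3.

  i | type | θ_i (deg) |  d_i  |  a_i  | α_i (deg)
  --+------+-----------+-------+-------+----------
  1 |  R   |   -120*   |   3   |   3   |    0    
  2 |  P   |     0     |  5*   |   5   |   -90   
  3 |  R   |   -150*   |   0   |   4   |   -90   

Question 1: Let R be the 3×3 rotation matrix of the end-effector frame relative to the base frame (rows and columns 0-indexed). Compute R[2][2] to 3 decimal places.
0.866

End-effector z-axis (col 2 of R) = (-0.2500,-0.4330,0.8660)
R[2][2] = 0.8660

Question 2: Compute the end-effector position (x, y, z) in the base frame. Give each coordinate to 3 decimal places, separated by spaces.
-2.268 -3.928 10.000

after link 1: o_1 = (-1.5000, -2.5981, 3.0000)
after link 2: o_2 = (-4.0000, -6.9282, 8.0000)
after link 3: o_3 = (-2.2679, -3.9282, 10.0000)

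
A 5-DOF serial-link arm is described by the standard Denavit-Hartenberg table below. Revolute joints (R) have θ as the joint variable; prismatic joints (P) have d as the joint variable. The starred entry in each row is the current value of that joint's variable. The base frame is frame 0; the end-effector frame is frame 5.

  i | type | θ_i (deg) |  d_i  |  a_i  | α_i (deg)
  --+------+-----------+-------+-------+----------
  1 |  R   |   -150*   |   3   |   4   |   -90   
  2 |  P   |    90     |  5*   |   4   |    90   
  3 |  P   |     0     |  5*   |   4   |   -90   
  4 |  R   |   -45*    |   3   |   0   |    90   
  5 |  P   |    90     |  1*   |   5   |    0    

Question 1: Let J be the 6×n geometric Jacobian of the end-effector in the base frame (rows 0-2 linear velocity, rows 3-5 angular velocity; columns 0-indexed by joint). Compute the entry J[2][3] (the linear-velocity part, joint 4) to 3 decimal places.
-0.707

axis z_3 = (0.5000,-0.8660,0.0000); lever o_n−o_3 = (3.3876,-7.2818,0.7071)
cross product → J_v[:, 3] = (-0.6124,-0.3536,-0.7071)
J_ω[:, 3] = z_3
entry J[2][3] = -0.7071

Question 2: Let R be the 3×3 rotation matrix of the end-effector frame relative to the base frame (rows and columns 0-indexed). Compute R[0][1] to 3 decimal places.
0.612

End-effector y-axis (col 1 of R) = (0.6124,0.3536,0.7071)
R[0][1] = 0.6124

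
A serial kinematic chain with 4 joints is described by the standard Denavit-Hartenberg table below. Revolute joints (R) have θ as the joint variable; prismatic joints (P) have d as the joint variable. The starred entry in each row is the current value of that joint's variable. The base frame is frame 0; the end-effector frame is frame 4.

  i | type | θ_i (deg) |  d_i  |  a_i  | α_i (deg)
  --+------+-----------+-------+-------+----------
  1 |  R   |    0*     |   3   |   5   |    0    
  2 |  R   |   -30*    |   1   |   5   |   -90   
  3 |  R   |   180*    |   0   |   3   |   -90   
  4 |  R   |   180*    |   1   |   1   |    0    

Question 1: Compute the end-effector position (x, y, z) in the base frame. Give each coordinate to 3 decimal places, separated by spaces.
after link 1: o_1 = (5.0000, 0.0000, 3.0000)
after link 2: o_2 = (9.3301, -2.5000, 4.0000)
after link 3: o_3 = (6.7321, -1.0000, 4.0000)
after link 4: o_4 = (7.5981, -1.5000, 5.0000)

7.598 -1.500 5.000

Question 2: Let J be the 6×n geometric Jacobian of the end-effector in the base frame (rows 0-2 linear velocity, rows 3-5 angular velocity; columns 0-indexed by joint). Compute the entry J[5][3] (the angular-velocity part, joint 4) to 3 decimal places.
axis z_3 = (-0.0000,0.0000,1.0000); lever o_n−o_3 = (0.8660,-0.5000,1.0000)
cross product → J_v[:, 3] = (0.5000,0.8660,0.0000)
J_ω[:, 3] = z_3
entry J[5][3] = 1.0000

1.000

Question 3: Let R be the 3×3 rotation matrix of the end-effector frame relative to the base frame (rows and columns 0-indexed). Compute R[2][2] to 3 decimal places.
End-effector z-axis (col 2 of R) = (-0.0000,0.0000,1.0000)
R[2][2] = 1.0000

1.000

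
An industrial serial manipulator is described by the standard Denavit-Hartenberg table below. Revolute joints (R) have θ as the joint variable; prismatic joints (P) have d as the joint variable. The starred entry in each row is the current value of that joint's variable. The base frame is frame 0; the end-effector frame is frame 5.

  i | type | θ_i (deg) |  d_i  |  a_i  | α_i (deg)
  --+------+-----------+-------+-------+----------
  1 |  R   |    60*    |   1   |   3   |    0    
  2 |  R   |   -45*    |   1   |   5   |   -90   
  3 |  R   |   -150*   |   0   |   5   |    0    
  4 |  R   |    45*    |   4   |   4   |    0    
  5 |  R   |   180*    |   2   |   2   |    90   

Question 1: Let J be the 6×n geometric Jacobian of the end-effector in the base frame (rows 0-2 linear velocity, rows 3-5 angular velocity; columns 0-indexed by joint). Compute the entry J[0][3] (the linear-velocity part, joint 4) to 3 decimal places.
axis z_3 = (-0.2588,0.9659,0.0000); lever o_n−o_3 = (-2.0529,5.6616,1.9319)
cross product → J_v[:, 3] = (1.8660,0.5000,0.5176)
J_ω[:, 3] = z_3
entry J[0][3] = 1.8660

1.866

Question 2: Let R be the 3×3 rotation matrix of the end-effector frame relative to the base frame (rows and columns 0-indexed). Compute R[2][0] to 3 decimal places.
End-effector x-axis (col 0 of R) = (0.2500,0.0670,-0.9659)
R[2][0] = -0.9659

-0.966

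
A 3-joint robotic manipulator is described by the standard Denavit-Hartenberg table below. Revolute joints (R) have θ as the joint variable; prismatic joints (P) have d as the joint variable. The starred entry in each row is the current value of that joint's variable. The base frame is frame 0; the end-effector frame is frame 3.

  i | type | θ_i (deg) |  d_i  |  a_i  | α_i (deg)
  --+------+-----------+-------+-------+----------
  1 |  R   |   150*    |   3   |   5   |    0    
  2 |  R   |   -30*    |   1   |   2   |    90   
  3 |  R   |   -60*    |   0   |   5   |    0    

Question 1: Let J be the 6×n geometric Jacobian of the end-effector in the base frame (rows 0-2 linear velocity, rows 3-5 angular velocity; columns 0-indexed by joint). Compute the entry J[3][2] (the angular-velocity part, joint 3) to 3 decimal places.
0.866

axis z_2 = (0.8660,0.5000,0.0000); lever o_n−o_2 = (-1.2500,2.1651,-4.3301)
cross product → J_v[:, 2] = (-2.1651,3.7500,2.5000)
J_ω[:, 2] = z_2
entry J[3][2] = 0.8660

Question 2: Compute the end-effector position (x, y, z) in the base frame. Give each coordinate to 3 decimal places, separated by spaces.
after link 1: o_1 = (-4.3301, 2.5000, 3.0000)
after link 2: o_2 = (-5.3301, 4.2321, 4.0000)
after link 3: o_3 = (-6.5801, 6.3971, -0.3301)

-6.580 6.397 -0.330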